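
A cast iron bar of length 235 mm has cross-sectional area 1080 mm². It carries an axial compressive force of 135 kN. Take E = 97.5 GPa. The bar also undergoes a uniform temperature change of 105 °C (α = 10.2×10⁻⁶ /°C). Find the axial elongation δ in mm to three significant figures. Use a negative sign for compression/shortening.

δ_mech = NL/(AE) = -135000·235/(1080·97500) = -0.3013 mm.
δ_thermal = αLΔT = 10.2e-6·235·105 = 0.2517 mm.
δ = δ_mech + δ_thermal = -0.0496 mm.

-0.0496 mm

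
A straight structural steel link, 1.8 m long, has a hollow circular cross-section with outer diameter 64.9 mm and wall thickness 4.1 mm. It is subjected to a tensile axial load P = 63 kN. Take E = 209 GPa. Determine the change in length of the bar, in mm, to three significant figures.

0.693 mm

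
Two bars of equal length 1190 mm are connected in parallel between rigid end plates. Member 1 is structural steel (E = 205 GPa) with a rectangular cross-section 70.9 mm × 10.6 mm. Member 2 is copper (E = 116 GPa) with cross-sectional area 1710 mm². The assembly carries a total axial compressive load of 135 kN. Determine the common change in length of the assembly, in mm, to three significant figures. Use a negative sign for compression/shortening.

-0.456 mm

A_1 = 751.5 mm².
Equal strain + equilibrium ⇒ each member carries load in proportion to AE: A₁E₁ = 154100000 N, A₂E₂ = 198400000 N, ΣAE = 352400000 N.
δ = PL/ΣAE = -135000·1190/352400000 = -0.4558 mm.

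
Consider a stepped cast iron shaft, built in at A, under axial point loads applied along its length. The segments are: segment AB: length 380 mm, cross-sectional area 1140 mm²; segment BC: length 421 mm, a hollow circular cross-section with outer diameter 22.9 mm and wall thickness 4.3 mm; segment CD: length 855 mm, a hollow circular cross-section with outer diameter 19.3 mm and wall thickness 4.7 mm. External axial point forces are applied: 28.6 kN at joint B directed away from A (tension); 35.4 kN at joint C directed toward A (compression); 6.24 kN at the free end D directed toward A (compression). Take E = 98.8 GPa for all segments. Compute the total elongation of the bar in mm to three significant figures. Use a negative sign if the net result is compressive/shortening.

-1.00 mm

Internal axial forces (sectioning from the free end, tension +): N_CD = -6.24 kN, N_BC = -41.64 kN, N_AB = -13.04 kN.
A_BC = 251.3 mm².
A_CD = 215.6 mm².
δ_AB = -13040·380/(1140·98800) = -0.04399 mm
δ_BC = -41640·421/(251.3·98800) = -0.7062 mm
δ_CD = -6240·855/(215.6·98800) = -0.2505 mm
δ = Σδ_i = -1.001 mm.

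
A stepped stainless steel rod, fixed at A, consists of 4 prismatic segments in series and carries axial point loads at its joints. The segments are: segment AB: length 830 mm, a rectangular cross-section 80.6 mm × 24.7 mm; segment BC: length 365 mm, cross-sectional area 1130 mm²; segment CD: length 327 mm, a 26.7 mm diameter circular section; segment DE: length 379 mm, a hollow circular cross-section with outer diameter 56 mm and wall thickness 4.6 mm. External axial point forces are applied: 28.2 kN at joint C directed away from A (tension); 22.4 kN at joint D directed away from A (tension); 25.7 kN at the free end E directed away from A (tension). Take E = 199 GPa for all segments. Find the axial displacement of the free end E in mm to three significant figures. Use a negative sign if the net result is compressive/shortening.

Internal axial forces (sectioning from the free end, tension +): N_DE = 25.7 kN, N_CD = 48.1 kN, N_BC = 76.3 kN, N_AB = 76.3 kN.
A_AB = 1991 mm².
A_CD = 559.9 mm².
A_DE = 742.8 mm².
δ_AB = 76300·830/(1991·199000) = 0.1599 mm
δ_BC = 76300·365/(1130·199000) = 0.1238 mm
δ_CD = 48100·327/(559.9·199000) = 0.1412 mm
δ_DE = 25700·379/(742.8·199000) = 0.06589 mm
δ = Σδ_i = 0.4908 mm.

0.491 mm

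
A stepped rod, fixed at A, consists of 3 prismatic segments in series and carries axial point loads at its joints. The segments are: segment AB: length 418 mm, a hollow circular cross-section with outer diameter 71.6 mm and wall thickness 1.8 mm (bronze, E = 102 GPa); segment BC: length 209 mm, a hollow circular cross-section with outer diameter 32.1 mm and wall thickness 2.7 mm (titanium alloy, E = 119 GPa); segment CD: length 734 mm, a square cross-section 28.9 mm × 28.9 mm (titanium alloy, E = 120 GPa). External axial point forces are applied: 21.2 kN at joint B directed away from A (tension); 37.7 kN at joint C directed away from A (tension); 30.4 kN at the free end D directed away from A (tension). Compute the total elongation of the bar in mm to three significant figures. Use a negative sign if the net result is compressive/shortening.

Internal axial forces (sectioning from the free end, tension +): N_CD = 30.4 kN, N_BC = 68.1 kN, N_AB = 89.3 kN.
A_AB = 394.7 mm².
A_BC = 249.4 mm².
A_CD = 835.2 mm².
δ_AB = 89300·418/(394.7·102000) = 0.9271 mm
δ_BC = 68100·209/(249.4·119000) = 0.4796 mm
δ_CD = 30400·734/(835.2·120000) = 0.2226 mm
δ = Σδ_i = 1.629 mm.

1.63 mm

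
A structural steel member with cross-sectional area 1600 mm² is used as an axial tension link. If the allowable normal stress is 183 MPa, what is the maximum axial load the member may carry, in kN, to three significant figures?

P_max = σ_allow · A = 183 · 1600 = 292800 N = 292.8 kN.

293 kN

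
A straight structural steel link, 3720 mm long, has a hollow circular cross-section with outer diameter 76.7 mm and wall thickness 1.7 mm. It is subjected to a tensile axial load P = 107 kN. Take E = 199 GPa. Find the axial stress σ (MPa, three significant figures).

A = 400.6 mm².
σ = N/A = 107000/400.6 = 267.1 MPa.

267 MPa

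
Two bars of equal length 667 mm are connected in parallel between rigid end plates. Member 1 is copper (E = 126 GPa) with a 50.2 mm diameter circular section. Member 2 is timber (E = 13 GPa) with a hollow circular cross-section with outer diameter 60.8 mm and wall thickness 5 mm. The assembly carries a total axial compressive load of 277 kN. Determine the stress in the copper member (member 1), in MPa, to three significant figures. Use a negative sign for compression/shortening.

-134 MPa

A_1 = 1979 mm².
A_2 = 876.5 mm².
Equal strain + equilibrium ⇒ each member carries load in proportion to AE: A₁E₁ = 249400000 N, A₂E₂ = 11390000 N, ΣAE = 260800000 N.
σ₁ = P·E₁/ΣAE = -277000·126000/260800000 = -133.8 MPa.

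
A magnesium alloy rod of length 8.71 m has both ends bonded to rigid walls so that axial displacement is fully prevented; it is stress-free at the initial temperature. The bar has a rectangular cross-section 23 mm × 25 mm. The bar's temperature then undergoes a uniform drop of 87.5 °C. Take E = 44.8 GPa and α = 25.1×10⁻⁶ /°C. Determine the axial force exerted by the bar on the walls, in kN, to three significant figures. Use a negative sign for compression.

Free thermal expansion αLΔT = 25.1e-6 · 8710 · -87.5 = -19.13 mm.
The walls impose strain ε = −(-19.13)/8710 = 2.1962e-03; σ = Eε = 44800 · 2.1962e-03 = 98.39 MPa.
Wall reaction R = σ·A = 98.39·575 = 56580 N = 56.58 kN.

56.6 kN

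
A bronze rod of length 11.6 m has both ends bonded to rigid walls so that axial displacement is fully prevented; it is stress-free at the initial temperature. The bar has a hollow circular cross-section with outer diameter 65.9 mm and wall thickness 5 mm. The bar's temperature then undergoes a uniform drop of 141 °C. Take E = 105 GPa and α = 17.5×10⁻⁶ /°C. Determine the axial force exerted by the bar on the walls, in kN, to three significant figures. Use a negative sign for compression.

248 kN

Free thermal expansion αLΔT = 17.5e-6 · 11600 · -141 = -28.62 mm.
The walls impose strain ε = −(-28.62)/11600 = 2.4675e-03; σ = Eε = 105000 · 2.4675e-03 = 259.1 MPa.
Wall reaction R = σ·A = 259.1·956.6 = 247800 N = 247.8 kN.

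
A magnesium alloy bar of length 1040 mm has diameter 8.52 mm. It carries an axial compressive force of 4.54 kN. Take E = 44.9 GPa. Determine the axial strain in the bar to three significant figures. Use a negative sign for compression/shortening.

-0.00177

A = 57.01 mm².
σ = N/A = -79.63 MPa; ε = σ/E = -79.63/44900 = -1.774e-03.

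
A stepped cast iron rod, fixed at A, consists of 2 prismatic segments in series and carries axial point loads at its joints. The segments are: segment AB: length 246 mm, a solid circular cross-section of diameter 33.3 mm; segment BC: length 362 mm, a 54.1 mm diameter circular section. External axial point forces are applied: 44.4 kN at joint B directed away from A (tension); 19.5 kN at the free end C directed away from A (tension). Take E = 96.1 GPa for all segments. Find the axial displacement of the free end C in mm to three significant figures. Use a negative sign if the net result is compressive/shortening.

Internal axial forces (sectioning from the free end, tension +): N_BC = 19.5 kN, N_AB = 63.9 kN.
A_AB = 870.9 mm².
A_BC = 2299 mm².
δ_AB = 63900·246/(870.9·96100) = 0.1878 mm
δ_BC = 19500·362/(2299·96100) = 0.03195 mm
δ = Σδ_i = 0.2198 mm.

0.220 mm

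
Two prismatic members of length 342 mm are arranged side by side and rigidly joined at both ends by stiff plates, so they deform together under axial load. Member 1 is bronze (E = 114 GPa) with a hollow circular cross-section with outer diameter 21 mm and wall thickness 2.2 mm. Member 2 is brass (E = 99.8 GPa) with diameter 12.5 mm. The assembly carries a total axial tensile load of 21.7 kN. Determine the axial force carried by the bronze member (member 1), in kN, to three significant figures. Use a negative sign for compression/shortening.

11.9 kN

A_1 = 129.9 mm².
A_2 = 122.7 mm².
Equal strain + equilibrium ⇒ each member carries load in proportion to AE: A₁E₁ = 14810000 N, A₂E₂ = 12250000 N, ΣAE = 27060000 N.
F₁ = P·A₁E₁/ΣAE = 21700·14810000/27060000 = 11880 N.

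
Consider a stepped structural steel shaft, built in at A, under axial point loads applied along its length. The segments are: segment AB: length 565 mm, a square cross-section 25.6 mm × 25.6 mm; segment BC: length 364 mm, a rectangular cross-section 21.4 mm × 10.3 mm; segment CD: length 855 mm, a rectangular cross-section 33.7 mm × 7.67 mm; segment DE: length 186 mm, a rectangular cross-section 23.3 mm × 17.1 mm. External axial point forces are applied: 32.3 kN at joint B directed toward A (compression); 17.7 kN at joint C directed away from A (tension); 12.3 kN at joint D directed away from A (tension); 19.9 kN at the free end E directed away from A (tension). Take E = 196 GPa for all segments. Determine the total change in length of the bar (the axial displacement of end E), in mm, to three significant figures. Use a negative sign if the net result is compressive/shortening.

1.09 mm

Internal axial forces (sectioning from the free end, tension +): N_DE = 19.9 kN, N_CD = 32.2 kN, N_BC = 49.9 kN, N_AB = 17.6 kN.
A_AB = 655.4 mm².
A_BC = 220.4 mm².
A_CD = 258.5 mm².
A_DE = 398.4 mm².
δ_AB = 17600·565/(655.4·196000) = 0.07741 mm
δ_BC = 49900·364/(220.4·196000) = 0.4204 mm
δ_CD = 32200·855/(258.5·196000) = 0.5434 mm
δ_DE = 19900·186/(398.4·196000) = 0.0474 mm
δ = Σδ_i = 1.089 mm.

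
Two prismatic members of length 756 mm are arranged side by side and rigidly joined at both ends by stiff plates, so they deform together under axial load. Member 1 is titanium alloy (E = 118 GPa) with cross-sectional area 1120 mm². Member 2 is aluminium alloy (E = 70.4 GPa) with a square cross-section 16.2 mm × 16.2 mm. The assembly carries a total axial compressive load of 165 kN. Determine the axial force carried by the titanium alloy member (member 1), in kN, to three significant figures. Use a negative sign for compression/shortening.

A_2 = 262.4 mm².
Equal strain + equilibrium ⇒ each member carries load in proportion to AE: A₁E₁ = 132200000 N, A₂E₂ = 18480000 N, ΣAE = 150600000 N.
F₁ = P·A₁E₁/ΣAE = -165000·132200000/150600000 = -144800 N.

-145 kN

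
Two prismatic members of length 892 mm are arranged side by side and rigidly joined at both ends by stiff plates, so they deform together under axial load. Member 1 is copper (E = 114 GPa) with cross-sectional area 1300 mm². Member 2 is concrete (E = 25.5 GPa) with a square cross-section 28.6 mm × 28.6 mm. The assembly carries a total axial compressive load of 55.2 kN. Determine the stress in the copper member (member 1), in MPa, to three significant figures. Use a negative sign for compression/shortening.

-37.2 MPa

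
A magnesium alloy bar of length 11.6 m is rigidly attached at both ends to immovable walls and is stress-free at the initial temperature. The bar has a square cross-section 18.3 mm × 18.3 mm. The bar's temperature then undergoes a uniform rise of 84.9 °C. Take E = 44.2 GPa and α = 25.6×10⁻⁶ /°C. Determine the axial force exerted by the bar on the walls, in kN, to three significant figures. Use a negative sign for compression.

Free thermal expansion αLΔT = 25.6e-6 · 11600 · 84.9 = 25.21 mm.
The walls impose strain ε = −(25.21)/11600 = -2.1734e-03; σ = Eε = 44200 · -2.1734e-03 = -96.07 MPa.
Wall reaction R = σ·A = -96.07·334.9 = -32170 N = -32.17 kN.

-32.2 kN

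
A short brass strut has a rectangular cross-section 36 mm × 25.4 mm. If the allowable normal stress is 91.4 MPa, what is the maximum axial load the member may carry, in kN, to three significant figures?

83.6 kN

A = 914.4 mm².
P_max = σ_allow · A = 91.4 · 914.4 = 83580 N = 83.58 kN.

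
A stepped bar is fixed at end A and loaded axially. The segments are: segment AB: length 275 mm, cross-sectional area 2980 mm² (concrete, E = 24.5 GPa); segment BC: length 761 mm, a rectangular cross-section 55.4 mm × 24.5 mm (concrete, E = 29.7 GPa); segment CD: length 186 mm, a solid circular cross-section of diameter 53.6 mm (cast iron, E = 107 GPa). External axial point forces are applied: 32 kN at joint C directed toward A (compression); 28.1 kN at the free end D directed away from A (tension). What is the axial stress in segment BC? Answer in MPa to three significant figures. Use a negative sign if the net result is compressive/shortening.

Internal axial forces (sectioning from the free end, tension +): N_CD = 28.1 kN, N_BC = -3.9 kN, N_AB = -3.9 kN.
A_BC = 1357 mm².
σ_BC = N_BC/A_BC = -3900/1357 = -2.873 MPa.

-2.87 MPa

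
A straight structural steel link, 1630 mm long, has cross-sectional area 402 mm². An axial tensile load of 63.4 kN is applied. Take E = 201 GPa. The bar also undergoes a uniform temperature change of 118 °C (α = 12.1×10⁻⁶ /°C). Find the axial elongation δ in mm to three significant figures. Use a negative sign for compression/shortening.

3.61 mm

δ_mech = NL/(AE) = 63400·1630/(402·201000) = 1.279 mm.
δ_thermal = αLΔT = 12.1e-6·1630·118 = 2.327 mm.
δ = δ_mech + δ_thermal = 3.606 mm.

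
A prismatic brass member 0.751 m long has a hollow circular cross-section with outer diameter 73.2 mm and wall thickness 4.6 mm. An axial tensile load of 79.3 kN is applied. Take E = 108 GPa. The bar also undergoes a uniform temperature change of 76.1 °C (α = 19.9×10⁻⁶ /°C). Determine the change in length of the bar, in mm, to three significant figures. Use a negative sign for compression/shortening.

A = 991.4 mm².
δ_mech = NL/(AE) = 79300·751/(991.4·108000) = 0.5562 mm.
δ_thermal = αLΔT = 19.9e-6·751·76.1 = 1.137 mm.
δ = δ_mech + δ_thermal = 1.694 mm.

1.69 mm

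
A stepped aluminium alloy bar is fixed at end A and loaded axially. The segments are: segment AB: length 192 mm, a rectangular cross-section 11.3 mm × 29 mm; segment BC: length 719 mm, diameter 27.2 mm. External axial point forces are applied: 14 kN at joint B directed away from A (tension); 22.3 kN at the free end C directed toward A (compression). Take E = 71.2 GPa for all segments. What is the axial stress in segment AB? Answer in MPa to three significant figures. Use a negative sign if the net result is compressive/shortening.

-25.3 MPa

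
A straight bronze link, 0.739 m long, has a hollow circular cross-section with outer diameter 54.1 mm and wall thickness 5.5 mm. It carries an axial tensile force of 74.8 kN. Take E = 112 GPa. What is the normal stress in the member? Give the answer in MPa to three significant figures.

A = 839.7 mm².
σ = N/A = 74800/839.7 = 89.07 MPa.

89.1 MPa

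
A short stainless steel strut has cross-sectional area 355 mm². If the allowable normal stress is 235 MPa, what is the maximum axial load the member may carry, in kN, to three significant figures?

83.4 kN

P_max = σ_allow · A = 235 · 355 = 83420 N = 83.42 kN.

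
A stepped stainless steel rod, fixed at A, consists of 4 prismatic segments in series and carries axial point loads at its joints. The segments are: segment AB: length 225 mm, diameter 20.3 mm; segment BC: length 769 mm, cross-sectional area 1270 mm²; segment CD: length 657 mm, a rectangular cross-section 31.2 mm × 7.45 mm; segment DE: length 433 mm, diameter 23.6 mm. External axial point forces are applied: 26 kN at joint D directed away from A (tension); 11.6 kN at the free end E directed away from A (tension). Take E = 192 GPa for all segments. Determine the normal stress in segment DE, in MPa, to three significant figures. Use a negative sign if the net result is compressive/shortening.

Internal axial forces (sectioning from the free end, tension +): N_DE = 11.6 kN, N_CD = 37.6 kN, N_BC = 37.6 kN, N_AB = 37.6 kN.
A_DE = 437.4 mm².
σ_DE = N_DE/A_DE = 11600/437.4 = 26.52 MPa.

26.5 MPa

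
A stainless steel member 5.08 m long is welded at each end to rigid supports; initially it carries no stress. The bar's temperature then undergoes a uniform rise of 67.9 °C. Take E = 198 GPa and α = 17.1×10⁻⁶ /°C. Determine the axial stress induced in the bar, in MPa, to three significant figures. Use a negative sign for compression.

Free thermal expansion αLΔT = 17.1e-6 · 5080 · 67.9 = 5.898 mm.
The walls impose strain ε = −(5.898)/5080 = -1.1611e-03; σ = Eε = 198000 · -1.1611e-03 = -229.9 MPa.

-230 MPa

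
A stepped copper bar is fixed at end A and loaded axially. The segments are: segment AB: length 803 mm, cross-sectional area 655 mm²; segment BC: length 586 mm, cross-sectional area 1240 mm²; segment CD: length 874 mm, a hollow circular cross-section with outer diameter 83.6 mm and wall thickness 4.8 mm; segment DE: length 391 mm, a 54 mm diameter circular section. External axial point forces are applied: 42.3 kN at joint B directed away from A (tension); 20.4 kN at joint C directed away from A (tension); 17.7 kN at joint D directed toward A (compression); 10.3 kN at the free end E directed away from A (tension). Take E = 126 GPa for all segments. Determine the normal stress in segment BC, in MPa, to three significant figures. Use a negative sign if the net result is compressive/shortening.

Internal axial forces (sectioning from the free end, tension +): N_DE = 10.3 kN, N_CD = -7.4 kN, N_BC = 13 kN, N_AB = 55.3 kN.
σ_BC = N_BC/A_BC = 13000/1240 = 10.48 MPa.

10.5 MPa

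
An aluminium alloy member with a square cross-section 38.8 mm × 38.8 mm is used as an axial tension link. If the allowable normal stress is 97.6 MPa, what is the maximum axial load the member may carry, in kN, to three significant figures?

147 kN

A = 1505 mm².
P_max = σ_allow · A = 97.6 · 1505 = 146900 N = 146.9 kN.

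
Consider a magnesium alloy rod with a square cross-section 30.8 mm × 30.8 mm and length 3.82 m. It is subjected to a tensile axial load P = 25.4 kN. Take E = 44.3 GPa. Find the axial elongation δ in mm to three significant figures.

2.31 mm

A = 948.6 mm².
δ_mech = NL/(AE) = 25400·3820/(948.6·44300) = 2.309 mm.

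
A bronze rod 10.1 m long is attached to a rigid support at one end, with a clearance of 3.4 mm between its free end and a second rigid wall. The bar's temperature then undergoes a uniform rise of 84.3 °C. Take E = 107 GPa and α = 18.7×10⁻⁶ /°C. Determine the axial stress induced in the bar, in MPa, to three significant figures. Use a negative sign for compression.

Free thermal expansion αLΔT = 18.7e-6 · 10100 · 84.3 = 15.92 mm.
The walls engage after the gap closes; constrained expansion = 15.92 − 3.4 = 12.52 mm.
The walls impose strain ε = −(12.52)/10100 = -1.2398e-03; σ = Eε = 107000 · -1.2398e-03 = -132.7 MPa.

-133 MPa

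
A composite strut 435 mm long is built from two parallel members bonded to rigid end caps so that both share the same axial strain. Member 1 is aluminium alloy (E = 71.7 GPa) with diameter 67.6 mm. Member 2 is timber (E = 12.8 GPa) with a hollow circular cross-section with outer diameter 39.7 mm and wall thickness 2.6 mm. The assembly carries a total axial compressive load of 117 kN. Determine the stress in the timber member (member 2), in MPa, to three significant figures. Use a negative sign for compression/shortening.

-5.73 MPa

A_1 = 3589 mm².
A_2 = 303 mm².
Equal strain + equilibrium ⇒ each member carries load in proportion to AE: A₁E₁ = 257300000 N, A₂E₂ = 3879000 N, ΣAE = 261200000 N.
σ₂ = P·E₂/ΣAE = -117000·12800/261200000 = -5.733 MPa.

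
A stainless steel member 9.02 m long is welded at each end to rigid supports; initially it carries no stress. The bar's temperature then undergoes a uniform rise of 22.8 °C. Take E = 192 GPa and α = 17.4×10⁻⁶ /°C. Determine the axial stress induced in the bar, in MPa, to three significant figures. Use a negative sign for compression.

Free thermal expansion αLΔT = 17.4e-6 · 9020 · 22.8 = 3.578 mm.
The walls impose strain ε = −(3.578)/9020 = -3.9672e-04; σ = Eε = 192000 · -3.9672e-04 = -76.17 MPa.

-76.2 MPa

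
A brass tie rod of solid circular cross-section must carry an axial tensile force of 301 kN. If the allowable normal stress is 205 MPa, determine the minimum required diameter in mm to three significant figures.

Required area A ≥ P/σ_allow = 301000/205 = 1468 mm².
For a solid circular section, d ≥ √(4A/π) = 43.24 mm.

43.2 mm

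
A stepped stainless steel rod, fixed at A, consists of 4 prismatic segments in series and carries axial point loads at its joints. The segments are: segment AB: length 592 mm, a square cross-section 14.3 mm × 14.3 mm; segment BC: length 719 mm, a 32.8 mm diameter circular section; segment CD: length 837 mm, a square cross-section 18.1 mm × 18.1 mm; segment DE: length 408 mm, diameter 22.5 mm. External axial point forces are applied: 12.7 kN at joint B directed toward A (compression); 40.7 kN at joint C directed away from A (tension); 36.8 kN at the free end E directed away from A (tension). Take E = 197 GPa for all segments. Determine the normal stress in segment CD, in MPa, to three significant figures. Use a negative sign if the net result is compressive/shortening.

Internal axial forces (sectioning from the free end, tension +): N_DE = 36.8 kN, N_CD = 36.8 kN, N_BC = 77.5 kN, N_AB = 64.8 kN.
A_CD = 327.6 mm².
σ_CD = N_CD/A_CD = 36800/327.6 = 112.3 MPa.

112 MPa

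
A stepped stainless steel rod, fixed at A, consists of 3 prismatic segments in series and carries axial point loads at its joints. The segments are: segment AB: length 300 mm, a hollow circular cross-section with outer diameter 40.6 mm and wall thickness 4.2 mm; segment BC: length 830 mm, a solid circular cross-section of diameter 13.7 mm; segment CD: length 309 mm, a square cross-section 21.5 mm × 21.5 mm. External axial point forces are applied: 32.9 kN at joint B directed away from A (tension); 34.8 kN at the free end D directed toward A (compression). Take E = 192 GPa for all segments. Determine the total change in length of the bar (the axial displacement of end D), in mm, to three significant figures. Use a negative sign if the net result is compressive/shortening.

Internal axial forces (sectioning from the free end, tension +): N_CD = -34.8 kN, N_BC = -34.8 kN, N_AB = -1.9 kN.
A_AB = 480.3 mm².
A_BC = 147.4 mm².
A_CD = 462.2 mm².
δ_AB = -1900·300/(480.3·192000) = -0.006181 mm
δ_BC = -34800·830/(147.4·192000) = -1.021 mm
δ_CD = -34800·309/(462.2·192000) = -0.1212 mm
δ = Σδ_i = -1.148 mm.

-1.15 mm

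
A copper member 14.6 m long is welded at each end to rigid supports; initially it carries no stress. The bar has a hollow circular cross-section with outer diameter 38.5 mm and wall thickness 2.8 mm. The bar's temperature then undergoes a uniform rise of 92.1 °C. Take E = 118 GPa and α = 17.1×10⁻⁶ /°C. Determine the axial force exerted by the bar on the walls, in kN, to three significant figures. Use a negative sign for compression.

-58.4 kN

Free thermal expansion αLΔT = 17.1e-6 · 14600 · 92.1 = 22.99 mm.
The walls impose strain ε = −(22.99)/14600 = -1.5749e-03; σ = Eε = 118000 · -1.5749e-03 = -185.8 MPa.
Wall reaction R = σ·A = -185.8·314 = -58360 N = -58.36 kN.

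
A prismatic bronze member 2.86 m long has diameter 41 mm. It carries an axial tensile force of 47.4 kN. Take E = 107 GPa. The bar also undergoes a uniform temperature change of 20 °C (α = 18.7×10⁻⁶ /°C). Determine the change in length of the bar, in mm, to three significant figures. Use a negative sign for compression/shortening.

A = 1320 mm².
δ_mech = NL/(AE) = 47400·2860/(1320·107000) = 0.9596 mm.
δ_thermal = αLΔT = 18.7e-6·2860·20 = 1.07 mm.
δ = δ_mech + δ_thermal = 2.029 mm.

2.03 mm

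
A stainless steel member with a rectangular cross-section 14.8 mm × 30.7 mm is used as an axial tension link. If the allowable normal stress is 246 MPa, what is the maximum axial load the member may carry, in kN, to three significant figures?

112 kN

A = 454.4 mm².
P_max = σ_allow · A = 246 · 454.4 = 111800 N = 111.8 kN.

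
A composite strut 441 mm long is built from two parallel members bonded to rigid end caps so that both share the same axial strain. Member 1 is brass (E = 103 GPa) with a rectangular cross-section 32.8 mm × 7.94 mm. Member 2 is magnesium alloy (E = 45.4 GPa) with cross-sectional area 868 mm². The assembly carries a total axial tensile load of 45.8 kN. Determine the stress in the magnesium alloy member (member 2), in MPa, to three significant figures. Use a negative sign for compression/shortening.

31.4 MPa

A_1 = 260.4 mm².
Equal strain + equilibrium ⇒ each member carries load in proportion to AE: A₁E₁ = 26820000 N, A₂E₂ = 39410000 N, ΣAE = 66230000 N.
σ₂ = P·E₂/ΣAE = 45800·45400/66230000 = 31.39 MPa.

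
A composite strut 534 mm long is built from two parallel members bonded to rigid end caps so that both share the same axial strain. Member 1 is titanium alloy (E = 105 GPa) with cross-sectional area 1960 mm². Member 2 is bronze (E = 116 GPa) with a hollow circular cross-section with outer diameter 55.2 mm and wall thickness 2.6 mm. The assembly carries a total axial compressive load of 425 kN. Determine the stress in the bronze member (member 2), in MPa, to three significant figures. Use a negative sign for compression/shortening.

-193 MPa

A_2 = 429.6 mm².
Equal strain + equilibrium ⇒ each member carries load in proportion to AE: A₁E₁ = 205800000 N, A₂E₂ = 49840000 N, ΣAE = 255600000 N.
σ₂ = P·E₂/ΣAE = -425000·116000/255600000 = -192.9 MPa.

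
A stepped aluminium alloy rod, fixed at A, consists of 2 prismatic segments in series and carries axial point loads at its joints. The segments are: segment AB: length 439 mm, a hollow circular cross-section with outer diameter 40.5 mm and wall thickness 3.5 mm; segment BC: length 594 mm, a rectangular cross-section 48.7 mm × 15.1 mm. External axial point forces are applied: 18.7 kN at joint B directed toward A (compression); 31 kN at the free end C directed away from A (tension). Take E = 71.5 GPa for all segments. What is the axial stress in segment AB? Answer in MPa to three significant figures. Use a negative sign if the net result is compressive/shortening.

Internal axial forces (sectioning from the free end, tension +): N_BC = 31 kN, N_AB = 12.3 kN.
A_AB = 406.8 mm².
σ_AB = N_AB/A_AB = 12300/406.8 = 30.23 MPa.

30.2 MPa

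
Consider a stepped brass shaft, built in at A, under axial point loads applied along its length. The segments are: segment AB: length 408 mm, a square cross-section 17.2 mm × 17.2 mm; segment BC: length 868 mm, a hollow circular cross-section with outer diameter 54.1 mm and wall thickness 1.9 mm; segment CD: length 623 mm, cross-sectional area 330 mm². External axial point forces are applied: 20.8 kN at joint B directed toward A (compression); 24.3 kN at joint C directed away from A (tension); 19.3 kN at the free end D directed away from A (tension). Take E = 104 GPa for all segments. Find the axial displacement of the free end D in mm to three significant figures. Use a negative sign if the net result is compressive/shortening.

Internal axial forces (sectioning from the free end, tension +): N_CD = 19.3 kN, N_BC = 43.6 kN, N_AB = 22.8 kN.
A_AB = 295.8 mm².
A_BC = 311.6 mm².
δ_AB = 22800·408/(295.8·104000) = 0.3023 mm
δ_BC = 43600·868/(311.6·104000) = 1.168 mm
δ_CD = 19300·623/(330·104000) = 0.3503 mm
δ = Σδ_i = 1.821 mm.

1.82 mm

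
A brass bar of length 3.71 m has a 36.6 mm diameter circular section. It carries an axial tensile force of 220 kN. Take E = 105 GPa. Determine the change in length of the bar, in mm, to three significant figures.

7.39 mm

A = 1052 mm².
δ_mech = NL/(AE) = 220000·3710/(1052·105000) = 7.388 mm.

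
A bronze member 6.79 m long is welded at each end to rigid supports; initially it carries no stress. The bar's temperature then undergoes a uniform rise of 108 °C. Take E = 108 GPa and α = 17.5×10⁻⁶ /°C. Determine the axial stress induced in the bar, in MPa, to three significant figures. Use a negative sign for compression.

-204 MPa

Free thermal expansion αLΔT = 17.5e-6 · 6790 · 108 = 12.83 mm.
The walls impose strain ε = −(12.83)/6790 = -1.8900e-03; σ = Eε = 108000 · -1.8900e-03 = -204.1 MPa.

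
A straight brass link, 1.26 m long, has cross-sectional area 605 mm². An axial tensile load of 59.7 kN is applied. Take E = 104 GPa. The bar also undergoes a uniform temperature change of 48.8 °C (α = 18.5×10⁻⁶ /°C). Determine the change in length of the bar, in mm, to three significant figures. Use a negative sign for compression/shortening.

2.33 mm

δ_mech = NL/(AE) = 59700·1260/(605·104000) = 1.196 mm.
δ_thermal = αLΔT = 18.5e-6·1260·48.8 = 1.138 mm.
δ = δ_mech + δ_thermal = 2.333 mm.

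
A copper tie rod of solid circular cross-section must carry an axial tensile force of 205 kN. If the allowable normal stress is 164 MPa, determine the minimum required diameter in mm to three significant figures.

39.9 mm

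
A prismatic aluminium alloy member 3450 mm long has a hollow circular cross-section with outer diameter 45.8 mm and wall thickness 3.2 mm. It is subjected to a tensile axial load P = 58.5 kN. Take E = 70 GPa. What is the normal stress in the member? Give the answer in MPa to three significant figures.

137 MPa

A = 428.3 mm².
σ = N/A = 58500/428.3 = 136.6 MPa.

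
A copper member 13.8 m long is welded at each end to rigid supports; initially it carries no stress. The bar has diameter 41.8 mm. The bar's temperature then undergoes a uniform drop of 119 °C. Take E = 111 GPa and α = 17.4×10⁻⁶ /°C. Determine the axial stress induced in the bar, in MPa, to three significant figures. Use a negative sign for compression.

230 MPa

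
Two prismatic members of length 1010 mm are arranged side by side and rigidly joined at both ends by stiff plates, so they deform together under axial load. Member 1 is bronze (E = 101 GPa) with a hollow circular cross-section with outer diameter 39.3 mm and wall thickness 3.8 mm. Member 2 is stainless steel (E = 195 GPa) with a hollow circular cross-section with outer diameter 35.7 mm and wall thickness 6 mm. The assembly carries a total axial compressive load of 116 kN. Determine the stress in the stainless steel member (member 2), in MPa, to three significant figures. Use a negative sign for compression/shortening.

-149 MPa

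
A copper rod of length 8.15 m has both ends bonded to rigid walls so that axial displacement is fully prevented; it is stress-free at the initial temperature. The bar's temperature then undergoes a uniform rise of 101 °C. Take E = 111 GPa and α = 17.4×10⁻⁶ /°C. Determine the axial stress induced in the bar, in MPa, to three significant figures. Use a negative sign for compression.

-195 MPa

Free thermal expansion αLΔT = 17.4e-6 · 8150 · 101 = 14.32 mm.
The walls impose strain ε = −(14.32)/8150 = -1.7574e-03; σ = Eε = 111000 · -1.7574e-03 = -195.1 MPa.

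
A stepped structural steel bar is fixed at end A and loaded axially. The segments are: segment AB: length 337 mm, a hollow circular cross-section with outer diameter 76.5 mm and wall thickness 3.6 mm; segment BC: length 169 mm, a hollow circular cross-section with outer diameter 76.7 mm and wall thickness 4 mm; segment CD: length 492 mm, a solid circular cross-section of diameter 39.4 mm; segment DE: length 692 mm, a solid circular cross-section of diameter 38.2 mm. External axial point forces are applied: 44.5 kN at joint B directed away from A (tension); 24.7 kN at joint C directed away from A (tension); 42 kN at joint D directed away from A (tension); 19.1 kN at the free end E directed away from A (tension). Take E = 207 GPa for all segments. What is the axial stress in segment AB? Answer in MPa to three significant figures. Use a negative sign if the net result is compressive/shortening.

158 MPa

Internal axial forces (sectioning from the free end, tension +): N_DE = 19.1 kN, N_CD = 61.1 kN, N_BC = 85.8 kN, N_AB = 130.3 kN.
A_AB = 824.5 mm².
σ_AB = N_AB/A_AB = 130300/824.5 = 158 MPa.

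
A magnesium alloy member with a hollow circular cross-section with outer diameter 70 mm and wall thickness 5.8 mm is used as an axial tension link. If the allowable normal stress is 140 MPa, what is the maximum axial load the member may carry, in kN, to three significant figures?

A = 1170 mm².
P_max = σ_allow · A = 140 · 1170 = 163800 N = 163.8 kN.

164 kN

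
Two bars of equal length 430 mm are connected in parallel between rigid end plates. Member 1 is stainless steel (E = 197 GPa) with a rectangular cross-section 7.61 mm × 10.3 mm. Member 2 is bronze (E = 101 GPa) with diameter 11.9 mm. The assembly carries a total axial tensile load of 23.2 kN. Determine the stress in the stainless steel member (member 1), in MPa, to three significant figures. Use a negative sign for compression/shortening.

171 MPa

A_1 = 78.38 mm².
A_2 = 111.2 mm².
Equal strain + equilibrium ⇒ each member carries load in proportion to AE: A₁E₁ = 15440000 N, A₂E₂ = 11230000 N, ΣAE = 26670000 N.
σ₁ = P·E₁/ΣAE = 23200·197000/26670000 = 171.3 MPa.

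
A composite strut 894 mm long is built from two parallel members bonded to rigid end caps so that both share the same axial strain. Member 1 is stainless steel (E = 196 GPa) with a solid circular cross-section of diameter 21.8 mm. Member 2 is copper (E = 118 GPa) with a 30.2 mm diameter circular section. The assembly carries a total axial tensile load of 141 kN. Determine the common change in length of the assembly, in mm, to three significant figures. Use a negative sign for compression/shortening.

0.799 mm

A_1 = 373.3 mm².
A_2 = 716.3 mm².
Equal strain + equilibrium ⇒ each member carries load in proportion to AE: A₁E₁ = 73160000 N, A₂E₂ = 84530000 N, ΣAE = 157700000 N.
δ = PL/ΣAE = 141000·894/157700000 = 0.7994 mm.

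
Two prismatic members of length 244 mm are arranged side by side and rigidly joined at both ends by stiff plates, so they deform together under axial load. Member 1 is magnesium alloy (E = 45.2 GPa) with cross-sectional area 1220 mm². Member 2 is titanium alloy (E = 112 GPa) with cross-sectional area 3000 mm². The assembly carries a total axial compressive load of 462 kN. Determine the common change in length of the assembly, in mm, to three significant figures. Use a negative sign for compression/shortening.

-0.288 mm

Equal strain + equilibrium ⇒ each member carries load in proportion to AE: A₁E₁ = 55140000 N, A₂E₂ = 336000000 N, ΣAE = 391100000 N.
δ = PL/ΣAE = -462000·244/391100000 = -0.2882 mm.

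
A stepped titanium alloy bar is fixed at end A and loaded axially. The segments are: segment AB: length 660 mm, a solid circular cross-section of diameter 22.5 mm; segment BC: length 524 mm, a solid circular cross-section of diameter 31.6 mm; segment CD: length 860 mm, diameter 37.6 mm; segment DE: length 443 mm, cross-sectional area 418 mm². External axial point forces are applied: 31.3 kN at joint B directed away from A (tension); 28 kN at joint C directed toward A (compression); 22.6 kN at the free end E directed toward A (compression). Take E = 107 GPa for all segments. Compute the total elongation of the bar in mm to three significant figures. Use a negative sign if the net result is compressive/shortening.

-1.00 mm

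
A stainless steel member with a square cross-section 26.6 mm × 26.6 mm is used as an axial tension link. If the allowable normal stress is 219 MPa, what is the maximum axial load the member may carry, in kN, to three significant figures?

155 kN

A = 707.6 mm².
P_max = σ_allow · A = 219 · 707.6 = 155000 N = 155 kN.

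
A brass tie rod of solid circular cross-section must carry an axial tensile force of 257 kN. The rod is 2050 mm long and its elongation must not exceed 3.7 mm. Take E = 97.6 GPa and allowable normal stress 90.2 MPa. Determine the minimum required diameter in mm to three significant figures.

60.2 mm

Required area A ≥ P/σ_allow = 257000/90.2 = 2849 mm².
For a solid circular section, d ≥ √(4A/π) = 60.23 mm.
Elongation limit: A ≥ PL/(Eδ_allow) = 257000·2050/(97600·3.7) = 1459 mm² ⇒ d ≥ 43.1 mm.
The stress limit governs.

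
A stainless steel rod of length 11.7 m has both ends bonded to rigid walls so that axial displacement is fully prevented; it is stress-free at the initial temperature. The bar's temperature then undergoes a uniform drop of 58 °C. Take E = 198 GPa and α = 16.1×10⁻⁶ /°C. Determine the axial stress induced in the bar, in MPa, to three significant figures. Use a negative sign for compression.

Free thermal expansion αLΔT = 16.1e-6 · 11700 · -58 = -10.93 mm.
The walls impose strain ε = −(-10.93)/11700 = 9.3380e-04; σ = Eε = 198000 · 9.3380e-04 = 184.9 MPa.

185 MPa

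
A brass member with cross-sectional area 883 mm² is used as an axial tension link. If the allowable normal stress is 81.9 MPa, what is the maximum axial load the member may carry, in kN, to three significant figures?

72.3 kN

P_max = σ_allow · A = 81.9 · 883 = 72320 N = 72.32 kN.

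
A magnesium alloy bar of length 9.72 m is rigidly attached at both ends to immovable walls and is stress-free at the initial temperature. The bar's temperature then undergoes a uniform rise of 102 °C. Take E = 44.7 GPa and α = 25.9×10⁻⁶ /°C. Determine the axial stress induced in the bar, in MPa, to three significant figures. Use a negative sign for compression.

Free thermal expansion αLΔT = 25.9e-6 · 9720 · 102 = 25.68 mm.
The walls impose strain ε = −(25.68)/9720 = -2.6418e-03; σ = Eε = 44700 · -2.6418e-03 = -118.1 MPa.

-118 MPa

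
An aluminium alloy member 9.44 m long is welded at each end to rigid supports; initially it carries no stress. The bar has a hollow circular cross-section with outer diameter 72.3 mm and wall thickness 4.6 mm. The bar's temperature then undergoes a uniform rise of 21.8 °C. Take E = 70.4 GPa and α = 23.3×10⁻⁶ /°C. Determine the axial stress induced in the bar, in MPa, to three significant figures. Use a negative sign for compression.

Free thermal expansion αLΔT = 23.3e-6 · 9440 · 21.8 = 4.795 mm.
The walls impose strain ε = −(4.795)/9440 = -5.0794e-04; σ = Eε = 70400 · -5.0794e-04 = -35.76 MPa.

-35.8 MPa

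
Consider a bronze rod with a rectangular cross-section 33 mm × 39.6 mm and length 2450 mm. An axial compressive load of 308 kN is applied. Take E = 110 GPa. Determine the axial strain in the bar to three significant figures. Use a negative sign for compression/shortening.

-0.00214

A = 1307 mm².
σ = N/A = -235.7 MPa; ε = σ/E = -235.7/110000 = -2.143e-03.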